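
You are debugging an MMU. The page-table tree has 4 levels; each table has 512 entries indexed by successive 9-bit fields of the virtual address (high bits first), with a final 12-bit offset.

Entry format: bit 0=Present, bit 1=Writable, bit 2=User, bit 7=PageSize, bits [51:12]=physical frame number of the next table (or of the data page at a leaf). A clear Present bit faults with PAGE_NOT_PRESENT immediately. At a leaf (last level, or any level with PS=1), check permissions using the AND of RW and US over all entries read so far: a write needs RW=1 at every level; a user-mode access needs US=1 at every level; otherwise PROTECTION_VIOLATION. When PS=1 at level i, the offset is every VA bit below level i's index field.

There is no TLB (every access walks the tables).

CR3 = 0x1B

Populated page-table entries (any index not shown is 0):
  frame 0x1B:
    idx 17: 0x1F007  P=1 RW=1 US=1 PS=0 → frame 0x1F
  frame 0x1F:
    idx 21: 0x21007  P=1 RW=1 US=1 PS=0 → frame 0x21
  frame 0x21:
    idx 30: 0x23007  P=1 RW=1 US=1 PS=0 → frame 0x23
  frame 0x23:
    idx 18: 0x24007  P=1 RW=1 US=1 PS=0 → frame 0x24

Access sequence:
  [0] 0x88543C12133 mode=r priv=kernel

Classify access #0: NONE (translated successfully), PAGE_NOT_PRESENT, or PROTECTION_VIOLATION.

Per-access translation:
#0 VA=0x88543C12133 (r,kernel):
  [0] read 0x1B idx=17: raw=0x1F007 flags P=1 W=1 U=1 S=0
  [1] read 0x1F idx=21: raw=0x21007 flags P=1 W=1 U=1 S=0
  [2] read 0x21 idx=30: raw=0x23007 flags P=1 W=1 U=1 S=0
  [3] read 0x23 idx=18: raw=0x24007 flags P=1 W=1 U=1 S=0
  ⇒ phys 0x24133  [4 reads]

Access #0 fault: NONE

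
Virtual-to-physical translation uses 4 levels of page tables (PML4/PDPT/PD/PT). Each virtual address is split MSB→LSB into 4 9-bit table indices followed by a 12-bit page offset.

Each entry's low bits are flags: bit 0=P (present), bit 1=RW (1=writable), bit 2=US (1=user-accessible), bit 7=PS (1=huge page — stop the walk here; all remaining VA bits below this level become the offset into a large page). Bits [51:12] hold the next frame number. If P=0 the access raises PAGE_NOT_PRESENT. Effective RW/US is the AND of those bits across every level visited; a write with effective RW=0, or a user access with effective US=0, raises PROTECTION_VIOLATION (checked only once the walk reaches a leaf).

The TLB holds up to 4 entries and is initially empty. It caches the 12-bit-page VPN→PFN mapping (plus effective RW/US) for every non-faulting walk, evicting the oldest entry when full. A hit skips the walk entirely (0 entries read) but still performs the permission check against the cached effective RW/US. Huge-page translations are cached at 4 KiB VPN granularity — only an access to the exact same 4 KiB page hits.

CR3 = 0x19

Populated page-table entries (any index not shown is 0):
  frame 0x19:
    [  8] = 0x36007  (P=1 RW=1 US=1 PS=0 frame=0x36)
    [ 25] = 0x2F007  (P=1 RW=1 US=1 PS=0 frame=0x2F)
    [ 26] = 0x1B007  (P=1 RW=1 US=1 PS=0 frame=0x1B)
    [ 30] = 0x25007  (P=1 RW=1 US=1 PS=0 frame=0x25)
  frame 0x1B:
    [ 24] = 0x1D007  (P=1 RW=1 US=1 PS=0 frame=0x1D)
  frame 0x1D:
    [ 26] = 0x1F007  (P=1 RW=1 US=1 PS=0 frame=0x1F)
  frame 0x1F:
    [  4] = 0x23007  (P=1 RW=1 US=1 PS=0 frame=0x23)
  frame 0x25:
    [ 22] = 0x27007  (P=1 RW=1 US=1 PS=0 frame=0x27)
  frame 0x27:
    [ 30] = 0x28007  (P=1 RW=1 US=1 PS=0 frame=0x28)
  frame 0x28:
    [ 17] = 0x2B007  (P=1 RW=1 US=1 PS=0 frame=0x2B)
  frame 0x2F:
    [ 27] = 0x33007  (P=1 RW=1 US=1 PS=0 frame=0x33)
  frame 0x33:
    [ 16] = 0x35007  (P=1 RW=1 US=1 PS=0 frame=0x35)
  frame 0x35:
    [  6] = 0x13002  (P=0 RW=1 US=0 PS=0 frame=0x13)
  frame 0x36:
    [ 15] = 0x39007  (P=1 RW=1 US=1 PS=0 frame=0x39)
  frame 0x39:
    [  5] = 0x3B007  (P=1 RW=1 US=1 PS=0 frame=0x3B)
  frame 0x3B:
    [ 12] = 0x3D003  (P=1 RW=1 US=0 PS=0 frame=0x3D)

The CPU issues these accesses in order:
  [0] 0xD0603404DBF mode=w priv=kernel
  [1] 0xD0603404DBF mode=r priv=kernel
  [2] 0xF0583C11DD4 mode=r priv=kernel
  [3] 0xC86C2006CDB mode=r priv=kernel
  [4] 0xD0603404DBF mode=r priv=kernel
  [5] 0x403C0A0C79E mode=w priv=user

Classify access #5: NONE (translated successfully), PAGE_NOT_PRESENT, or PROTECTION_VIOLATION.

Trace:
#0 VA=0xD0603404DBF (w,kernel):
  lvl0: tbl 0x19, slot 26 ⇒ 0x1B007 (P1/RW1/US1/PS0)
  lvl1: tbl 0x1B, slot 24 ⇒ 0x1D007 (P1/RW1/US1/PS0)
  lvl2: tbl 0x1D, slot 26 ⇒ 0x1F007 (P1/RW1/US1/PS0)
  lvl3: tbl 0x1F, slot 4 ⇒ 0x23007 (P1/RW1/US1/PS0)
  ⇒ phys 0x23DBF  [4 reads]
#1 VA=0xD0603404DBF (r,kernel):
  TLB hit vpn=0xD0603404 → PA=0x23DBF
#2 VA=0xF0583C11DD4 (r,kernel):
  lvl0: tbl 0x19, slot 30 ⇒ 0x25007 (P1/RW1/US1/PS0)
  lvl1: tbl 0x25, slot 22 ⇒ 0x27007 (P1/RW1/US1/PS0)
  lvl2: tbl 0x27, slot 30 ⇒ 0x28007 (P1/RW1/US1/PS0)
  lvl3: tbl 0x28, slot 17 ⇒ 0x2B007 (P1/RW1/US1/PS0)
  ⇒ phys 0x2BDD4  [4 reads]
#3 VA=0xC86C2006CDB (r,kernel):
  lvl0: tbl 0x19, slot 25 ⇒ 0x2F007 (P1/RW1/US1/PS0)
  lvl1: tbl 0x2F, slot 27 ⇒ 0x33007 (P1/RW1/US1/PS0)
  lvl2: tbl 0x33, slot 16 ⇒ 0x35007 (P1/RW1/US1/PS0)
  lvl3: tbl 0x35, slot 6 ⇒ 0x13002 (P0/RW1/US0/PS0)
  ⇒ fault: PAGE_NOT_PRESENT  — 4 lookups
#4 VA=0xD0603404DBF (r,kernel):
  TLB hit vpn=0xD0603404 → PA=0x23DBF
#5 VA=0x403C0A0C79E (w,user):
  lvl0: tbl 0x19, slot 8 ⇒ 0x36007 (P1/RW1/US1/PS0)
  lvl1: tbl 0x36, slot 15 ⇒ 0x39007 (P1/RW1/US1/PS0)
  lvl2: tbl 0x39, slot 5 ⇒ 0x3B007 (P1/RW1/US1/PS0)
  lvl3: tbl 0x3B, slot 12 ⇒ 0x3D003 (P1/RW1/US0/PS0)
  ⇒ fault: PROTECTION_VIOLATION  — 4 lookups

Access #5 fault: PROTECTION_VIOLATION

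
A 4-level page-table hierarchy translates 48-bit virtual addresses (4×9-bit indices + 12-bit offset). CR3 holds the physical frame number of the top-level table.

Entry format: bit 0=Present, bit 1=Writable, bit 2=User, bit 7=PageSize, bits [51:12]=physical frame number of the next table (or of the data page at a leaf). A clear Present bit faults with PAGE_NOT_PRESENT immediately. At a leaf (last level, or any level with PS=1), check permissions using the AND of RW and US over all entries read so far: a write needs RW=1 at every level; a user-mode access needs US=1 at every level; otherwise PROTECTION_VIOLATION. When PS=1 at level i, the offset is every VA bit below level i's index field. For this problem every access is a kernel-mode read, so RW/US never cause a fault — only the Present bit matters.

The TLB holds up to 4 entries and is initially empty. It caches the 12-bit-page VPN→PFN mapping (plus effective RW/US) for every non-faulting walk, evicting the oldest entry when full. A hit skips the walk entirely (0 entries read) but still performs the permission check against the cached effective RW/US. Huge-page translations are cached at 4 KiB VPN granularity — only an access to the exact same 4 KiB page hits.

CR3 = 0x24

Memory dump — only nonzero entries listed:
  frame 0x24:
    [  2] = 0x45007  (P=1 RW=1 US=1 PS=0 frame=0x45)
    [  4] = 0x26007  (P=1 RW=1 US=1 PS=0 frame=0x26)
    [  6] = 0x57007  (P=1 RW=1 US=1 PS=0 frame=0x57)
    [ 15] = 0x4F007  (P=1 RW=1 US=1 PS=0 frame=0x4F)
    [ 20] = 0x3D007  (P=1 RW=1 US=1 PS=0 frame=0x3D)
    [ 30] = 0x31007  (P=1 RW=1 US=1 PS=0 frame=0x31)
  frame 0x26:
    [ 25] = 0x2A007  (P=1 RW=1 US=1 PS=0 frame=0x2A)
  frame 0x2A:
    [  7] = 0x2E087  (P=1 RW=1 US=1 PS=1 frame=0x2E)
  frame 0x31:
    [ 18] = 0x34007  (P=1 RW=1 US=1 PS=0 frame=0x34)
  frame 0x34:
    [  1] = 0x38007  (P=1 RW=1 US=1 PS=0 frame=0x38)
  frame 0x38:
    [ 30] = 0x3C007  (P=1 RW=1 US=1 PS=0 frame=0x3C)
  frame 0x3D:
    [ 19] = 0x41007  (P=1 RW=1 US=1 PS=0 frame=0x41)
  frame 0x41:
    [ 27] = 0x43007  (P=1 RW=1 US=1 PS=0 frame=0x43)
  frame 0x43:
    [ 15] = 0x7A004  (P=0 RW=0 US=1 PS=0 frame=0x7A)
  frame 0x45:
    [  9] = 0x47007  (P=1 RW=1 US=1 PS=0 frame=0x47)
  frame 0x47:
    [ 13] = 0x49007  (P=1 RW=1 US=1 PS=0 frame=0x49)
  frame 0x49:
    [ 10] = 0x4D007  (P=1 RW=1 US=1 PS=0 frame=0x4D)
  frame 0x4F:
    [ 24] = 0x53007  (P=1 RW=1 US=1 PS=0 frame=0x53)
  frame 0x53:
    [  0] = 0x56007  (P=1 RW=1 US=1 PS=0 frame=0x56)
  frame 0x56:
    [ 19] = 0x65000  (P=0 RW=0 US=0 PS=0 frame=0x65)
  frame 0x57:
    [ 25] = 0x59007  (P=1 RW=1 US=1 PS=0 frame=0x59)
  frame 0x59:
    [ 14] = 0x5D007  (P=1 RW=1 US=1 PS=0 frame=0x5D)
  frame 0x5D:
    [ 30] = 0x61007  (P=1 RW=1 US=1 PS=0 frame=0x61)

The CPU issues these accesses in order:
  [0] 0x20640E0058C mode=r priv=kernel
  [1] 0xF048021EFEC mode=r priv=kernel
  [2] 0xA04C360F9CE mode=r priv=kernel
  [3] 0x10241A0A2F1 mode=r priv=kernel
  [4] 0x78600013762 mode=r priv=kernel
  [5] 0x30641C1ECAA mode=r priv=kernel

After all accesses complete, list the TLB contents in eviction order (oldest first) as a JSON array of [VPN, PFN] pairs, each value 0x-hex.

Per-access translation:
#0 VA=0x20640E0058C (r,kernel):
  L0 @0x24[4] → 0x26007  P=1,RW=1,US=1,PS=0
  L1 @0x26[25] → 0x2A007  P=1,RW=1,US=1,PS=0
  L2 @0x2A[7] → 0x2E087  P=1,RW=1,US=1,PS=1
  ⇒ phys 0x2E58C (huge @L2)  [3 reads]
#1 VA=0xF048021EFEC (r,kernel):
  L0 @0x24[30] → 0x31007  P=1,RW=1,US=1,PS=0
  L1 @0x31[18] → 0x34007  P=1,RW=1,US=1,PS=0
  L2 @0x34[1] → 0x38007  P=1,RW=1,US=1,PS=0
  L3 @0x38[30] → 0x3C007  P=1,RW=1,US=1,PS=0
  ⇒ phys 0x3CFEC  [4 reads]
#2 VA=0xA04C360F9CE (r,kernel):
  L0 @0x24[20] → 0x3D007  P=1,RW=1,US=1,PS=0
  L1 @0x3D[19] → 0x41007  P=1,RW=1,US=1,PS=0
  L2 @0x41[27] → 0x43007  P=1,RW=1,US=1,PS=0
  L3 @0x43[15] → 0x7A004  P=0,RW=0,US=1,PS=0
  ⇒ fault: PAGE_NOT_PRESENT  — 4 lookups
#3 VA=0x10241A0A2F1 (r,kernel):
  L0 @0x24[2] → 0x45007  P=1,RW=1,US=1,PS=0
  L1 @0x45[9] → 0x47007  P=1,RW=1,US=1,PS=0
  L2 @0x47[13] → 0x49007  P=1,RW=1,US=1,PS=0
  L3 @0x49[10] → 0x4D007  P=1,RW=1,US=1,PS=0
  ⇒ phys 0x4D2F1  [4 reads]
#4 VA=0x78600013762 (r,kernel):
  L0 @0x24[15] → 0x4F007  P=1,RW=1,US=1,PS=0
  L1 @0x4F[24] → 0x53007  P=1,RW=1,US=1,PS=0
  L2 @0x53[0] → 0x56007  P=1,RW=1,US=1,PS=0
  L3 @0x56[19] → 0x65000  P=0,RW=0,US=0,PS=0
  ⇒ fault: PAGE_NOT_PRESENT  — 4 lookups
#5 VA=0x30641C1ECAA (r,kernel):
  L0 @0x24[6] → 0x57007  P=1,RW=1,US=1,PS=0
  L1 @0x57[25] → 0x59007  P=1,RW=1,US=1,PS=0
  L2 @0x59[14] → 0x5D007  P=1,RW=1,US=1,PS=0
  L3 @0x5D[30] → 0x61007  P=1,RW=1,US=1,PS=0
  ⇒ phys 0x61CAA  [4 reads]

TLB: [["0x20640E00", "0x2E"], ["0xF048021E", "0x3C"], ["0x10241A0A", "0x4D"], ["0x30641C1E", "0x61"]]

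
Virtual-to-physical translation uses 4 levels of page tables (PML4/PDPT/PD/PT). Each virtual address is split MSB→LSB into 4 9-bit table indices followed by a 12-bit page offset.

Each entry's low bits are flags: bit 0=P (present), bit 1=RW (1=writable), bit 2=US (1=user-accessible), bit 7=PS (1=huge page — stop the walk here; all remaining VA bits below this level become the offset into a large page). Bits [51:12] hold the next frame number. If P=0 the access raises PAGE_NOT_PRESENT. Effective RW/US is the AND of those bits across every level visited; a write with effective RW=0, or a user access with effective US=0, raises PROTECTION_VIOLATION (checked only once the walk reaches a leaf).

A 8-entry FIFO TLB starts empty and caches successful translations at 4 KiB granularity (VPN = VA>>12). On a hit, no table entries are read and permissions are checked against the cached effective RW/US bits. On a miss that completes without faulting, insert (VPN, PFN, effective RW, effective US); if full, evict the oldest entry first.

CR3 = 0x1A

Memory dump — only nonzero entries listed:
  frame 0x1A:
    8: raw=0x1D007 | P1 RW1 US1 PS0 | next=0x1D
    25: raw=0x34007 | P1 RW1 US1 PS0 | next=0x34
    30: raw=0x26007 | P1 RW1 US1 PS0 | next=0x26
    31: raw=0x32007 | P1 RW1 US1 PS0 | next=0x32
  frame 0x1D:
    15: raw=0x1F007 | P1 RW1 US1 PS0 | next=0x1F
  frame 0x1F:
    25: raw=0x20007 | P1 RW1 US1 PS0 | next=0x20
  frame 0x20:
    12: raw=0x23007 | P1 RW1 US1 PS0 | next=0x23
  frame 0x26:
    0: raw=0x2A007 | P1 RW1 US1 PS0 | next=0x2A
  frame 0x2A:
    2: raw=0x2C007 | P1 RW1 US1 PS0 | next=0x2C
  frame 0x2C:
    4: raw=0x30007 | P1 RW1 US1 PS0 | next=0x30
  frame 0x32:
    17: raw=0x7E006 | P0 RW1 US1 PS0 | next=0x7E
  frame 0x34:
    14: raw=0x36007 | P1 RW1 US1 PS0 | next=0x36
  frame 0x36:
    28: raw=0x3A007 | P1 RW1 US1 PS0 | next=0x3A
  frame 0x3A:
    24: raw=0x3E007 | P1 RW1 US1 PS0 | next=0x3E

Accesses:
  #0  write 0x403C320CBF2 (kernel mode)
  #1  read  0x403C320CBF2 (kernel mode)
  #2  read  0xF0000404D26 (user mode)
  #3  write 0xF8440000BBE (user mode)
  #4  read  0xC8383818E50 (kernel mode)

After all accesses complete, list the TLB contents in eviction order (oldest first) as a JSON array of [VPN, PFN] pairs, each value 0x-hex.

Trace:
#0 VA=0x403C320CBF2 (w,kernel):
  [0] read 0x1A idx=8: raw=0x1D007 flags P=1 W=1 U=1 S=0
  [1] read 0x1D idx=15: raw=0x1F007 flags P=1 W=1 U=1 S=0
  [2] read 0x1F idx=25: raw=0x20007 flags P=1 W=1 U=1 S=0
  [3] read 0x20 idx=12: raw=0x23007 flags P=1 W=1 U=1 S=0
  → PA=0x23BF2  (4 entries read)
#1 VA=0x403C320CBF2 (r,kernel):
  TLB hit vpn=0x403C320C → PA=0x23BF2
#2 VA=0xF0000404D26 (r,user):
  [0] read 0x1A idx=30: raw=0x26007 flags P=1 W=1 U=1 S=0
  [1] read 0x26 idx=0: raw=0x2A007 flags P=1 W=1 U=1 S=0
  [2] read 0x2A idx=2: raw=0x2C007 flags P=1 W=1 U=1 S=0
  [3] read 0x2C idx=4: raw=0x30007 flags P=1 W=1 U=1 S=0
  → PA=0x30D26  (4 entries read)
#3 VA=0xF8440000BBE (w,user):
  [0] read 0x1A idx=31: raw=0x32007 flags P=1 W=1 U=1 S=0
  [1] read 0x32 idx=17: raw=0x7E006 flags P=0 W=1 U=1 S=0
  → PAGE_NOT_PRESENT  (2 entries read)
#4 VA=0xC8383818E50 (r,kernel):
  [0] read 0x1A idx=25: raw=0x34007 flags P=1 W=1 U=1 S=0
  [1] read 0x34 idx=14: raw=0x36007 flags P=1 W=1 U=1 S=0
  [2] read 0x36 idx=28: raw=0x3A007 flags P=1 W=1 U=1 S=0
  [3] read 0x3A idx=24: raw=0x3E007 flags P=1 W=1 U=1 S=0
  → PA=0x3EE50  (4 entries read)

TLB: [["0x403C320C", "0x23"], ["0xF0000404", "0x30"], ["0xC8383818", "0x3E"]]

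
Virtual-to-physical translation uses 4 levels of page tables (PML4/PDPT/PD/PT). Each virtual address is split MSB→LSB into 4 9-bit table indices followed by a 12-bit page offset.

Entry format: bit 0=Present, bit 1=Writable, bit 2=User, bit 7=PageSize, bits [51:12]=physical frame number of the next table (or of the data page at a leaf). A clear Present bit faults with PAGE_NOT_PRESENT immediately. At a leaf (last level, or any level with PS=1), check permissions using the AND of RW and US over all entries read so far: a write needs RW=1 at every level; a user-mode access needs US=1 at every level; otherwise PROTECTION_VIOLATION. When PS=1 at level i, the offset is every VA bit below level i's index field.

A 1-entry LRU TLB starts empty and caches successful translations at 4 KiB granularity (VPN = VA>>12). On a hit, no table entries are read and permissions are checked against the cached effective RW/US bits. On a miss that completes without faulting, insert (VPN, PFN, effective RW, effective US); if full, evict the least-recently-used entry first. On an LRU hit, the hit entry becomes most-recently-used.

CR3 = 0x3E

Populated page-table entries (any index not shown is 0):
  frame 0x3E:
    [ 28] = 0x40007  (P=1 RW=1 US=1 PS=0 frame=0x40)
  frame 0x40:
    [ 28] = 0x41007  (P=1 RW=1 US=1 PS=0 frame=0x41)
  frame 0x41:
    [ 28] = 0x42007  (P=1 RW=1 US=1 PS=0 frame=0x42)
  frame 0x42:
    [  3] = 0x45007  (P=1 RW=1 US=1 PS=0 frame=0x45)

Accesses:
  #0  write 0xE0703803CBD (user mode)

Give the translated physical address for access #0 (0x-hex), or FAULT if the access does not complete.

Walk each access:
#0 VA=0xE0703803CBD (w,user):
  lvl0: tbl 0x3E, slot 28 ⇒ 0x40007 (P1/RW1/US1/PS0)
  lvl1: tbl 0x40, slot 28 ⇒ 0x41007 (P1/RW1/US1/PS0)
  lvl2: tbl 0x41, slot 28 ⇒ 0x42007 (P1/RW1/US1/PS0)
  lvl3: tbl 0x42, slot 3 ⇒ 0x45007 (P1/RW1/US1/PS0)
  ⇒ phys 0x45CBD  [4 reads]

Access #0 PA: 0x45CBD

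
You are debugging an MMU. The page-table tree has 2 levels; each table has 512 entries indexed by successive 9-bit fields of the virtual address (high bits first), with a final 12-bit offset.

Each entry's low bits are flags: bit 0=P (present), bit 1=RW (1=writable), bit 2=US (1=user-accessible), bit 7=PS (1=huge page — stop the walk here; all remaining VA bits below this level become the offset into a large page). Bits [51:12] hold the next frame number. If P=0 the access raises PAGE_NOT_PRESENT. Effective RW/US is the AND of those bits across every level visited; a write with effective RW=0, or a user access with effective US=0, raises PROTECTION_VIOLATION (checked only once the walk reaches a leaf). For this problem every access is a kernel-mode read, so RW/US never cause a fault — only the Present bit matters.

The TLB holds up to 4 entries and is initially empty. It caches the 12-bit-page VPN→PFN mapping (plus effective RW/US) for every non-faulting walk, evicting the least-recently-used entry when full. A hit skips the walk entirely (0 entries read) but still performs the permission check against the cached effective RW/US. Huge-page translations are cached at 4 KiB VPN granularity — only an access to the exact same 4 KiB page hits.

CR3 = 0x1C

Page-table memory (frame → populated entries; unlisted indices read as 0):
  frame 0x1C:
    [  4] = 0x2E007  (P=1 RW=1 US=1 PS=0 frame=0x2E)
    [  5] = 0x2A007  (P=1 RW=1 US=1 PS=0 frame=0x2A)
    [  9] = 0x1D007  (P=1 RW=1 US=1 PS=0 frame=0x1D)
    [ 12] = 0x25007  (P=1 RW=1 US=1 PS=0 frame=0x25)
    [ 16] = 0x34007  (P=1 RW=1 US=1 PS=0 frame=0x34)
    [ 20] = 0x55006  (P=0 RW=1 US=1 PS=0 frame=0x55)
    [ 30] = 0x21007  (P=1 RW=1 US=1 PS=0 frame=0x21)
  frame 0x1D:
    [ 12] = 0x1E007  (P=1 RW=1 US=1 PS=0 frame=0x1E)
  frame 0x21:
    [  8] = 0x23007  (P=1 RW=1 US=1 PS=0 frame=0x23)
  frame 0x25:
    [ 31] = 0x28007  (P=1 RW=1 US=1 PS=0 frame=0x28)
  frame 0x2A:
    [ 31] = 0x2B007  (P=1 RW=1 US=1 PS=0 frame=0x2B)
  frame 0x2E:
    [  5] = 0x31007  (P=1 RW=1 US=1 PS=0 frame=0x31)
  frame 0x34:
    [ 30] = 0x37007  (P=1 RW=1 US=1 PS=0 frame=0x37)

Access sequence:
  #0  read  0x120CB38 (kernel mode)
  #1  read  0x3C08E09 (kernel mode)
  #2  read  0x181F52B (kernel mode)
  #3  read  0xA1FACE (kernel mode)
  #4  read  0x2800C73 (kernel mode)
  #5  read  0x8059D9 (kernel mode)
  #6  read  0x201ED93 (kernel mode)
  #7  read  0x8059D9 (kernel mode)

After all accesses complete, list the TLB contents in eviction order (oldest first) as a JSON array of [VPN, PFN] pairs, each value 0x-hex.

Per-access translation:
#0 VA=0x120CB38 (r,kernel):
  L0: frame=0x1C idx=9 entry=0x1D007 [P=1 RW=1 US=1 PS=0]
  L1: frame=0x1D idx=12 entry=0x1E007 [P=1 RW=1 US=1 PS=0]
  ⇒ phys 0x1EB38  [2 reads]
#1 VA=0x3C08E09 (r,kernel):
  L0: frame=0x1C idx=30 entry=0x21007 [P=1 RW=1 US=1 PS=0]
  L1: frame=0x21 idx=8 entry=0x23007 [P=1 RW=1 US=1 PS=0]
  ⇒ phys 0x23E09  [2 reads]
#2 VA=0x181F52B (r,kernel):
  L0: frame=0x1C idx=12 entry=0x25007 [P=1 RW=1 US=1 PS=0]
  L1: frame=0x25 idx=31 entry=0x28007 [P=1 RW=1 US=1 PS=0]
  ⇒ phys 0x2852B  [2 reads]
#3 VA=0xA1FACE (r,kernel):
  L0: frame=0x1C idx=5 entry=0x2A007 [P=1 RW=1 US=1 PS=0]
  L1: frame=0x2A idx=31 entry=0x2B007 [P=1 RW=1 US=1 PS=0]
  ⇒ phys 0x2BACE  [2 reads]
#4 VA=0x2800C73 (r,kernel):
  L0: frame=0x1C idx=20 entry=0x55006 [P=0 RW=1 US=1 PS=0]
  → PAGE_NOT_PRESENT  (1 entries read)
#5 VA=0x8059D9 (r,kernel):
  L0: frame=0x1C idx=4 entry=0x2E007 [P=1 RW=1 US=1 PS=0]
  L1: frame=0x2E idx=5 entry=0x31007 [P=1 RW=1 US=1 PS=0]
  ⇒ phys 0x319D9  [2 reads]
#6 VA=0x201ED93 (r,kernel):
  L0: frame=0x1C idx=16 entry=0x34007 [P=1 RW=1 US=1 PS=0]
  L1: frame=0x34 idx=30 entry=0x37007 [P=1 RW=1 US=1 PS=0]
  ⇒ phys 0x37D93  [2 reads]
#7 VA=0x8059D9 (r,kernel):
  TLB hit vpn=0x805 → PA=0x319D9

TLB: [["0x181F", "0x28"], ["0xA1F", "0x2B"], ["0x201E", "0x37"], ["0x805", "0x31"]]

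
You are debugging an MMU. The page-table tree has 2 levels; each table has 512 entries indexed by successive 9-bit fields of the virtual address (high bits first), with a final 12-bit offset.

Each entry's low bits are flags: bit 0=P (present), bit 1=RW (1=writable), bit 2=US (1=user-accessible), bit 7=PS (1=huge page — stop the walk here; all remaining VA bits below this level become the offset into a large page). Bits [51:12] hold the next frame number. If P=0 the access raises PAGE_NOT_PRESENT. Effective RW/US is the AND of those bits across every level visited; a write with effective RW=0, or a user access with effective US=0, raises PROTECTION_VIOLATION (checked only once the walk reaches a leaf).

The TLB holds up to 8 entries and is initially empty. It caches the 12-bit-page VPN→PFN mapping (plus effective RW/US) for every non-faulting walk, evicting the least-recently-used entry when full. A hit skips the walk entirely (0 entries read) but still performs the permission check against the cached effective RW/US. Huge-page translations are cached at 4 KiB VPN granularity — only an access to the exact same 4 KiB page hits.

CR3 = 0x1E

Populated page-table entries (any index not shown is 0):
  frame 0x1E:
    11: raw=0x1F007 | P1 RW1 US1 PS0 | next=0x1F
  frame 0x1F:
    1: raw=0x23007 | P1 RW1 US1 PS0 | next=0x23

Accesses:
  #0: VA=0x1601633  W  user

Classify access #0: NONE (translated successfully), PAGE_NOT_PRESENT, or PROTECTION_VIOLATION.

Per-access translation:
#0 VA=0x1601633 (w,user):
  L0: frame=0x1E idx=11 entry=0x1F007 [P=1 RW=1 US=1 PS=0]
  L1: frame=0x1F idx=1 entry=0x23007 [P=1 RW=1 US=1 PS=0]
  → PA=0x23633  (2 entries read)

Access #0 fault: NONE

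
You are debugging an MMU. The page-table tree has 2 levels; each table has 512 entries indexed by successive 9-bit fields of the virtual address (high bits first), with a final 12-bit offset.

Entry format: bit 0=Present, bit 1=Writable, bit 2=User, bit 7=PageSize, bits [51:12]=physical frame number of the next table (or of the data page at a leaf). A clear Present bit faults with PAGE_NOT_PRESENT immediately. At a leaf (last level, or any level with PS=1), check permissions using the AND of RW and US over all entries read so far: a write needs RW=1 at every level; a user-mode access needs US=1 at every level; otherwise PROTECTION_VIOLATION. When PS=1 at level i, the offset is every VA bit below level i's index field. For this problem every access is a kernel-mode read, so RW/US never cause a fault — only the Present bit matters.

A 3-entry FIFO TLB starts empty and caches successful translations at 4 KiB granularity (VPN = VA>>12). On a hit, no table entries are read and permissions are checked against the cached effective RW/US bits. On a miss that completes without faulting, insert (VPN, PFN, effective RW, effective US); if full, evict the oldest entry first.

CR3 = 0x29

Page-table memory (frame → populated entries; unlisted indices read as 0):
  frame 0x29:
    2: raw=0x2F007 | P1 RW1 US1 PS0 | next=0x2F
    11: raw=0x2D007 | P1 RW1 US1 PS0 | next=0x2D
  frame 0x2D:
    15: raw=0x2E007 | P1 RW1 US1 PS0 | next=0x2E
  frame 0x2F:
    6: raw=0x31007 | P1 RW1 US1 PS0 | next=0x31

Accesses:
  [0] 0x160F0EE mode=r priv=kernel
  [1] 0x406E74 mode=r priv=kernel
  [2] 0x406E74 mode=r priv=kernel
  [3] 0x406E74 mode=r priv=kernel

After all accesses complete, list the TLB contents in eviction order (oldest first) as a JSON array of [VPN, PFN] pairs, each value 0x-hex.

Trace:
#0 VA=0x160F0EE (r,kernel):
  L0: frame=0x29 idx=11 entry=0x2D007 [P=1 RW=1 US=1 PS=0]
  L1: frame=0x2D idx=15 entry=0x2E007 [P=1 RW=1 US=1 PS=0]
  ⇒ phys 0x2E0EE  [2 reads]
#1 VA=0x406E74 (r,kernel):
  L0: frame=0x29 idx=2 entry=0x2F007 [P=1 RW=1 US=1 PS=0]
  L1: frame=0x2F idx=6 entry=0x31007 [P=1 RW=1 US=1 PS=0]
  ⇒ phys 0x31E74  [2 reads]
#2 VA=0x406E74 (r,kernel):
  TLB hit vpn=0x406 → PA=0x31E74
#3 VA=0x406E74 (r,kernel):
  TLB hit vpn=0x406 → PA=0x31E74

TLB: [["0x160F", "0x2E"], ["0x406", "0x31"]]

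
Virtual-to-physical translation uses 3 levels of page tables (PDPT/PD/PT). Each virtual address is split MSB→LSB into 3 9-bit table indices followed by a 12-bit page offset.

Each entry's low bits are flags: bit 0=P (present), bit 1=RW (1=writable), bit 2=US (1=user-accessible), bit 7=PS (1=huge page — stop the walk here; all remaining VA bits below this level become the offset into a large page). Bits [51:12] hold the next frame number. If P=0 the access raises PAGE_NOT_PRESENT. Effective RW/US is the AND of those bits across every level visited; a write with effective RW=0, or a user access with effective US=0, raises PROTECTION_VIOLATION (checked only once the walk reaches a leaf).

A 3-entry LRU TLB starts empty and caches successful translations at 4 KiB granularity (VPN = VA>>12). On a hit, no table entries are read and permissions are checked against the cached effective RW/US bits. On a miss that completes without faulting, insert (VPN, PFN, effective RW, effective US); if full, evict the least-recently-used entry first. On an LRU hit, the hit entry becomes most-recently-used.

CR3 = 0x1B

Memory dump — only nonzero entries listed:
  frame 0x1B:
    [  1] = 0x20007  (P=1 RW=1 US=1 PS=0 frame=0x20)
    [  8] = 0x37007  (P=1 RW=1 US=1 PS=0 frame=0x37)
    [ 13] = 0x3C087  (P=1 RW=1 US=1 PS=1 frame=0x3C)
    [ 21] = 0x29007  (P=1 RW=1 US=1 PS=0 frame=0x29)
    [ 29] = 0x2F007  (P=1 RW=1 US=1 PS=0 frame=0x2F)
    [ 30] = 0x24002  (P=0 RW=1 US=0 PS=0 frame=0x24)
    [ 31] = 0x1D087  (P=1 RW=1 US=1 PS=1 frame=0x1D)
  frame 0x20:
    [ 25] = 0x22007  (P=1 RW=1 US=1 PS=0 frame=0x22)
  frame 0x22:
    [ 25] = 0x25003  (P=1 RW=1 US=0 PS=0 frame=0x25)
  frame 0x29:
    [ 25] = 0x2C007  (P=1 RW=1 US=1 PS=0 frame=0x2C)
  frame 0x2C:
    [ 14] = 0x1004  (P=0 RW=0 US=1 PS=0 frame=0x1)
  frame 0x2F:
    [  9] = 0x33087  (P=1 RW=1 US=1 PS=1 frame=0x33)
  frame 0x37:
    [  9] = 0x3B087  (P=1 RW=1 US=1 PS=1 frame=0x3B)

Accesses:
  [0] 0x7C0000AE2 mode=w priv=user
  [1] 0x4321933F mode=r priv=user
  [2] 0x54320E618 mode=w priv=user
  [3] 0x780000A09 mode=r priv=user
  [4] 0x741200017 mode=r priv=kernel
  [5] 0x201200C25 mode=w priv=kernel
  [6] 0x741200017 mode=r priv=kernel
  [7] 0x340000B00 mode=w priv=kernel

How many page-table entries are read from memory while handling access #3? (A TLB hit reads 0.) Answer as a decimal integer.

Per-access translation:
#0 VA=0x7C0000AE2 (w,user):
  L0 @0x1B[31] → 0x1D087  P=1,RW=1,US=1,PS=1
  ⇒ phys 0x1DAE2 (huge @L0)  [1 reads]
#1 VA=0x4321933F (r,user):
  L0 @0x1B[1] → 0x20007  P=1,RW=1,US=1,PS=0
  L1 @0x20[25] → 0x22007  P=1,RW=1,US=1,PS=0
  L2 @0x22[25] → 0x25003  P=1,RW=1,US=0,PS=0
  ✗ PROTECTION_VIOLATION  [3 reads]
#2 VA=0x54320E618 (w,user):
  L0 @0x1B[21] → 0x29007  P=1,RW=1,US=1,PS=0
  L1 @0x29[25] → 0x2C007  P=1,RW=1,US=1,PS=0
  L2 @0x2C[14] → 0x1004  P=0,RW=0,US=1,PS=0
  ✗ PAGE_NOT_PRESENT  [3 reads]
#3 VA=0x780000A09 (r,user):
  L0 @0x1B[30] → 0x24002  P=0,RW=1,US=0,PS=0
  ✗ PAGE_NOT_PRESENT  [1 reads]
#4 VA=0x741200017 (r,kernel):
  L0 @0x1B[29] → 0x2F007  P=1,RW=1,US=1,PS=0
  L1 @0x2F[9] → 0x33087  P=1,RW=1,US=1,PS=1
  ⇒ phys 0x33017 (huge @L1)  [2 reads]
#5 VA=0x201200C25 (w,kernel):
  L0 @0x1B[8] → 0x37007  P=1,RW=1,US=1,PS=0
  L1 @0x37[9] → 0x3B087  P=1,RW=1,US=1,PS=1
  ⇒ phys 0x3BC25 (huge @L1)  [2 reads]
#6 VA=0x741200017 (r,kernel):
  TLB hit vpn=0x741200 → PA=0x33017
#7 VA=0x340000B00 (w,kernel):
  L0 @0x1B[13] → 0x3C087  P=1,RW=1,US=1,PS=1
  ⇒ phys 0x3CB00 (huge @L0)  [1 reads]

Entries read for #3: 1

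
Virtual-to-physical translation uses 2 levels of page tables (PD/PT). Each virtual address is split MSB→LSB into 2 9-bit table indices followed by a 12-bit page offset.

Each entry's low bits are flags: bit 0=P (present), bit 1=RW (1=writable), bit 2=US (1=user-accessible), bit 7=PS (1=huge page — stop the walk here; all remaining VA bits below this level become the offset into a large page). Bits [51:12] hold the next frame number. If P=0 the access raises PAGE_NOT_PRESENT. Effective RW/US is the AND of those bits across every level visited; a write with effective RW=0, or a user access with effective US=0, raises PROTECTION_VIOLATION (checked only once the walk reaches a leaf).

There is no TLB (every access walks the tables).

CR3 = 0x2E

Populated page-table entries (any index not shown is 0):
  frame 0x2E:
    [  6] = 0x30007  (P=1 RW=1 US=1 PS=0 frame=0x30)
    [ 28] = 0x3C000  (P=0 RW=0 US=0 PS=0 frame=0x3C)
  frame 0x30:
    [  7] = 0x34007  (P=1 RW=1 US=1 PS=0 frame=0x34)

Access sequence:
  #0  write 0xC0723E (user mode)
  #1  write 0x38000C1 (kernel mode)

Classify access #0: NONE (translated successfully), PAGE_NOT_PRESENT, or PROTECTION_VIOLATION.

Per-access translation:
#0 VA=0xC0723E (w,user):
  L0 @0x2E[6] → 0x30007  P=1,RW=1,US=1,PS=0
  L1 @0x30[7] → 0x34007  P=1,RW=1,US=1,PS=0
  → PA=0x3423E  (2 entries read)
#1 VA=0x38000C1 (w,kernel):
  L0 @0x2E[28] → 0x3C000  P=0,RW=0,US=0,PS=0
  ✗ PAGE_NOT_PRESENT  [1 reads]

Access #0 fault: NONE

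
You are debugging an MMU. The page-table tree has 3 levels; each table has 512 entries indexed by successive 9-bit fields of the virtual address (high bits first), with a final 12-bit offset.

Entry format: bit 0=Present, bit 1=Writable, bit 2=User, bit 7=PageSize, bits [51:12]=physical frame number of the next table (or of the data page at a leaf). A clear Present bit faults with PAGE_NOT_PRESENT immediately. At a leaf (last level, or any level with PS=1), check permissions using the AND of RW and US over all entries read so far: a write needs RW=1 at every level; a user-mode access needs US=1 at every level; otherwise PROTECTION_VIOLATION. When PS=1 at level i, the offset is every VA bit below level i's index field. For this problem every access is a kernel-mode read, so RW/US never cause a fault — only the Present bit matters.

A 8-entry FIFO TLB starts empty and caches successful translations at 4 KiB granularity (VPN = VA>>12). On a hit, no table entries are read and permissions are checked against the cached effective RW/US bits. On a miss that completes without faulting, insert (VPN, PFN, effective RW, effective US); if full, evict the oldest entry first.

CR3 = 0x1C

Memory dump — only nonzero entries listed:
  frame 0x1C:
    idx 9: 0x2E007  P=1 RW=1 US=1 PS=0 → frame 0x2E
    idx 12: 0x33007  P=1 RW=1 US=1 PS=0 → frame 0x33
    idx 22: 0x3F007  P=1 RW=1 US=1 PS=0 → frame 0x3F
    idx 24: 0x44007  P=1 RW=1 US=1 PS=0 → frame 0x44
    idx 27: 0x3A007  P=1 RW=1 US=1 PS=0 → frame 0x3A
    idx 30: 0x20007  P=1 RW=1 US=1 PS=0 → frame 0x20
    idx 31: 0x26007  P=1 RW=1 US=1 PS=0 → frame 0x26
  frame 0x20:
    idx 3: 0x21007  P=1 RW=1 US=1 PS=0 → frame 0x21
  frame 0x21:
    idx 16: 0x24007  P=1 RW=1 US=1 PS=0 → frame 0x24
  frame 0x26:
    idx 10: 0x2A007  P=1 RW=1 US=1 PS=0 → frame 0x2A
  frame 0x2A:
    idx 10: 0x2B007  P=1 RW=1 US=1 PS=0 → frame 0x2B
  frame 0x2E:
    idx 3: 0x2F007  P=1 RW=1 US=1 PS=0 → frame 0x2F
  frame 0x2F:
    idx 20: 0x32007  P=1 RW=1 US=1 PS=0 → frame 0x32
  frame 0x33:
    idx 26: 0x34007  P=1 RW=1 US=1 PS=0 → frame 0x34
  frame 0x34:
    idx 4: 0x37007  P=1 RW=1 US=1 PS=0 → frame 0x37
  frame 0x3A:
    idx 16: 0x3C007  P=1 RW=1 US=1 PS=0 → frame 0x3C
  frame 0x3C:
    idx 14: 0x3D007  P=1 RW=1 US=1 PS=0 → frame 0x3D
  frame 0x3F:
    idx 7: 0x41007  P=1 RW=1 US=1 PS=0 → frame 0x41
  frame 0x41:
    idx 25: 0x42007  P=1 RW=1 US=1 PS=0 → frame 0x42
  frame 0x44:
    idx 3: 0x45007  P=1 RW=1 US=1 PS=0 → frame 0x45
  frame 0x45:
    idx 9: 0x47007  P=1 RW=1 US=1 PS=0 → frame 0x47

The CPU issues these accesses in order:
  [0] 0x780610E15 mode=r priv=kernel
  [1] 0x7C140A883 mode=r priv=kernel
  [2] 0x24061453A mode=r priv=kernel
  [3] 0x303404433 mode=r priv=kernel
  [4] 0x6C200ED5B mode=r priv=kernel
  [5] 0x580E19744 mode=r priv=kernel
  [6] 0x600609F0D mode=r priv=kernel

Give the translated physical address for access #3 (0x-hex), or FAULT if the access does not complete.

Walk each access:
#0 VA=0x780610E15 (r,kernel):
  L0 @0x1C[30] → 0x20007  P=1,RW=1,US=1,PS=0
  L1 @0x20[3] → 0x21007  P=1,RW=1,US=1,PS=0
  L2 @0x21[16] → 0x24007  P=1,RW=1,US=1,PS=0
  ✓ 0x24E15  — 3 lookups
#1 VA=0x7C140A883 (r,kernel):
  L0 @0x1C[31] → 0x26007  P=1,RW=1,US=1,PS=0
  L1 @0x26[10] → 0x2A007  P=1,RW=1,US=1,PS=0
  L2 @0x2A[10] → 0x2B007  P=1,RW=1,US=1,PS=0
  ✓ 0x2B883  — 3 lookups
#2 VA=0x24061453A (r,kernel):
  L0 @0x1C[9] → 0x2E007  P=1,RW=1,US=1,PS=0
  L1 @0x2E[3] → 0x2F007  P=1,RW=1,US=1,PS=0
  L2 @0x2F[20] → 0x32007  P=1,RW=1,US=1,PS=0
  ✓ 0x3253A  — 3 lookups
#3 VA=0x303404433 (r,kernel):
  L0 @0x1C[12] → 0x33007  P=1,RW=1,US=1,PS=0
  L1 @0x33[26] → 0x34007  P=1,RW=1,US=1,PS=0
  L2 @0x34[4] → 0x37007  P=1,RW=1,US=1,PS=0
  ✓ 0x37433  — 3 lookups
#4 VA=0x6C200ED5B (r,kernel):
  L0 @0x1C[27] → 0x3A007  P=1,RW=1,US=1,PS=0
  L1 @0x3A[16] → 0x3C007  P=1,RW=1,US=1,PS=0
  L2 @0x3C[14] → 0x3D007  P=1,RW=1,US=1,PS=0
  ✓ 0x3DD5B  — 3 lookups
#5 VA=0x580E19744 (r,kernel):
  L0 @0x1C[22] → 0x3F007  P=1,RW=1,US=1,PS=0
  L1 @0x3F[7] → 0x41007  P=1,RW=1,US=1,PS=0
  L2 @0x41[25] → 0x42007  P=1,RW=1,US=1,PS=0
  ✓ 0x42744  — 3 lookups
#6 VA=0x600609F0D (r,kernel):
  L0 @0x1C[24] → 0x44007  P=1,RW=1,US=1,PS=0
  L1 @0x44[3] → 0x45007  P=1,RW=1,US=1,PS=0
  L2 @0x45[9] → 0x47007  P=1,RW=1,US=1,PS=0
  ✓ 0x47F0D  — 3 lookups

Access #3 PA: 0x37433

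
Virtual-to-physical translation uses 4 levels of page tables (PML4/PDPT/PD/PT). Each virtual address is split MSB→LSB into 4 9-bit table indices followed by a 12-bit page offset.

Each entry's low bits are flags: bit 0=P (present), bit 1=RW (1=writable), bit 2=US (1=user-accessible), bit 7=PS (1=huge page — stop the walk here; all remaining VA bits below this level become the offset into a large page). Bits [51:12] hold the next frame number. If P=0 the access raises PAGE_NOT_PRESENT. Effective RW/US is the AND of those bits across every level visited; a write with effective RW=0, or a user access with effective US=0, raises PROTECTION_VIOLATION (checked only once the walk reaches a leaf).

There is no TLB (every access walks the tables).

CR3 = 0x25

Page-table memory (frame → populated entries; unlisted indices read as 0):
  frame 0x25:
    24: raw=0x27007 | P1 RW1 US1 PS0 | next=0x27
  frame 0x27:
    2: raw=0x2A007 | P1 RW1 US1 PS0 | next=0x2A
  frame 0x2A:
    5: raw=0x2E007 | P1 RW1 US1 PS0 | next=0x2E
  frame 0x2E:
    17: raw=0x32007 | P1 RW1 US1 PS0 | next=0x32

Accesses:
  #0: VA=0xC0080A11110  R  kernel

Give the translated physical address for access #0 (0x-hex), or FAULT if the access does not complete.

Per-access translation:
#0 VA=0xC0080A11110 (r,kernel):
  lvl0: tbl 0x25, slot 24 ⇒ 0x27007 (P1/RW1/US1/PS0)
  lvl1: tbl 0x27, slot 2 ⇒ 0x2A007 (P1/RW1/US1/PS0)
  lvl2: tbl 0x2A, slot 5 ⇒ 0x2E007 (P1/RW1/US1/PS0)
  lvl3: tbl 0x2E, slot 17 ⇒ 0x32007 (P1/RW1/US1/PS0)
  ✓ 0x32110  — 4 lookups

Access #0 PA: 0x32110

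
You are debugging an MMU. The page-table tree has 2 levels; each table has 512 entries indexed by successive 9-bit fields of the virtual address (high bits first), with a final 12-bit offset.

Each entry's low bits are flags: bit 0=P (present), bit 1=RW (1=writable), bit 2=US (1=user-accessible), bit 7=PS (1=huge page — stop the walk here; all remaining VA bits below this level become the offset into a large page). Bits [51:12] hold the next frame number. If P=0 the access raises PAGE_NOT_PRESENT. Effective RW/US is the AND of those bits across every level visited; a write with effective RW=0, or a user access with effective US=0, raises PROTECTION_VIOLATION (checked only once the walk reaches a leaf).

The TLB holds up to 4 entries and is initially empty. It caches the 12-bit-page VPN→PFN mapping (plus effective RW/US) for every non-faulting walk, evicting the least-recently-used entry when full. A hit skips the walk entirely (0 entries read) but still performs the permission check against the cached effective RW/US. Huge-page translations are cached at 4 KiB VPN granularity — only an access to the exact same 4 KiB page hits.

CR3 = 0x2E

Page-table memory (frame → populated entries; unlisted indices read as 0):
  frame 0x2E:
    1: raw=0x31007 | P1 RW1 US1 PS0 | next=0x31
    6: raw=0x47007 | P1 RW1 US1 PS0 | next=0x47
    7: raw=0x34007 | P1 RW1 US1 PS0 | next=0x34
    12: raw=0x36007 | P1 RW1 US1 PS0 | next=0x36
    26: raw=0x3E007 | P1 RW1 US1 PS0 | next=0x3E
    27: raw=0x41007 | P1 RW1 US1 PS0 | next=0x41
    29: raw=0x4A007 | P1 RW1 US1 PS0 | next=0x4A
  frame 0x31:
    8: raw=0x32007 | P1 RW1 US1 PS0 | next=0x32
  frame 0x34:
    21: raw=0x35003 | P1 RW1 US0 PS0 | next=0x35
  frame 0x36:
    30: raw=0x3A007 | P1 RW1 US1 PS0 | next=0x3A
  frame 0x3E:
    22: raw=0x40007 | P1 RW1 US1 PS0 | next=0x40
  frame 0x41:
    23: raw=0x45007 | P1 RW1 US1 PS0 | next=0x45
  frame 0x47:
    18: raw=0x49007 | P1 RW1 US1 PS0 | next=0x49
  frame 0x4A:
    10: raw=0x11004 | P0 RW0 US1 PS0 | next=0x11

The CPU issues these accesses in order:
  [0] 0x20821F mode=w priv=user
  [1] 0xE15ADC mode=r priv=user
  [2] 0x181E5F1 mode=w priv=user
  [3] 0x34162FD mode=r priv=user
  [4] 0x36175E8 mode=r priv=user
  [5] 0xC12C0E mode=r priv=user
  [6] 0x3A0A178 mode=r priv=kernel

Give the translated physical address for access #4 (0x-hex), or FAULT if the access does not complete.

Walk each access:
#0 VA=0x20821F (w,user):
  L0: frame=0x2E idx=1 entry=0x31007 [P=1 RW=1 US=1 PS=0]
  L1: frame=0x31 idx=8 entry=0x32007 [P=1 RW=1 US=1 PS=0]
  → PA=0x3221F  (2 entries read)
#1 VA=0xE15ADC (r,user):
  L0: frame=0x2E idx=7 entry=0x34007 [P=1 RW=1 US=1 PS=0]
  L1: frame=0x34 idx=21 entry=0x35003 [P=1 RW=1 US=0 PS=0]
  → PROTECTION_VIOLATION  (2 entries read)
#2 VA=0x181E5F1 (w,user):
  L0: frame=0x2E idx=12 entry=0x36007 [P=1 RW=1 US=1 PS=0]
  L1: frame=0x36 idx=30 entry=0x3A007 [P=1 RW=1 US=1 PS=0]
  → PA=0x3A5F1  (2 entries read)
#3 VA=0x34162FD (r,user):
  L0: frame=0x2E idx=26 entry=0x3E007 [P=1 RW=1 US=1 PS=0]
  L1: frame=0x3E idx=22 entry=0x40007 [P=1 RW=1 US=1 PS=0]
  → PA=0x402FD  (2 entries read)
#4 VA=0x36175E8 (r,user):
  L0: frame=0x2E idx=27 entry=0x41007 [P=1 RW=1 US=1 PS=0]
  L1: frame=0x41 idx=23 entry=0x45007 [P=1 RW=1 US=1 PS=0]
  → PA=0x455E8  (2 entries read)
#5 VA=0xC12C0E (r,user):
  L0: frame=0x2E idx=6 entry=0x47007 [P=1 RW=1 US=1 PS=0]
  L1: frame=0x47 idx=18 entry=0x49007 [P=1 RW=1 US=1 PS=0]
  → PA=0x49C0E  (2 entries read)
#6 VA=0x3A0A178 (r,kernel):
  L0: frame=0x2E idx=29 entry=0x4A007 [P=1 RW=1 US=1 PS=0]
  L1: frame=0x4A idx=10 entry=0x11004 [P=0 RW=0 US=1 PS=0]
  → PAGE_NOT_PRESENT  (2 entries read)

Access #4 PA: 0x455E8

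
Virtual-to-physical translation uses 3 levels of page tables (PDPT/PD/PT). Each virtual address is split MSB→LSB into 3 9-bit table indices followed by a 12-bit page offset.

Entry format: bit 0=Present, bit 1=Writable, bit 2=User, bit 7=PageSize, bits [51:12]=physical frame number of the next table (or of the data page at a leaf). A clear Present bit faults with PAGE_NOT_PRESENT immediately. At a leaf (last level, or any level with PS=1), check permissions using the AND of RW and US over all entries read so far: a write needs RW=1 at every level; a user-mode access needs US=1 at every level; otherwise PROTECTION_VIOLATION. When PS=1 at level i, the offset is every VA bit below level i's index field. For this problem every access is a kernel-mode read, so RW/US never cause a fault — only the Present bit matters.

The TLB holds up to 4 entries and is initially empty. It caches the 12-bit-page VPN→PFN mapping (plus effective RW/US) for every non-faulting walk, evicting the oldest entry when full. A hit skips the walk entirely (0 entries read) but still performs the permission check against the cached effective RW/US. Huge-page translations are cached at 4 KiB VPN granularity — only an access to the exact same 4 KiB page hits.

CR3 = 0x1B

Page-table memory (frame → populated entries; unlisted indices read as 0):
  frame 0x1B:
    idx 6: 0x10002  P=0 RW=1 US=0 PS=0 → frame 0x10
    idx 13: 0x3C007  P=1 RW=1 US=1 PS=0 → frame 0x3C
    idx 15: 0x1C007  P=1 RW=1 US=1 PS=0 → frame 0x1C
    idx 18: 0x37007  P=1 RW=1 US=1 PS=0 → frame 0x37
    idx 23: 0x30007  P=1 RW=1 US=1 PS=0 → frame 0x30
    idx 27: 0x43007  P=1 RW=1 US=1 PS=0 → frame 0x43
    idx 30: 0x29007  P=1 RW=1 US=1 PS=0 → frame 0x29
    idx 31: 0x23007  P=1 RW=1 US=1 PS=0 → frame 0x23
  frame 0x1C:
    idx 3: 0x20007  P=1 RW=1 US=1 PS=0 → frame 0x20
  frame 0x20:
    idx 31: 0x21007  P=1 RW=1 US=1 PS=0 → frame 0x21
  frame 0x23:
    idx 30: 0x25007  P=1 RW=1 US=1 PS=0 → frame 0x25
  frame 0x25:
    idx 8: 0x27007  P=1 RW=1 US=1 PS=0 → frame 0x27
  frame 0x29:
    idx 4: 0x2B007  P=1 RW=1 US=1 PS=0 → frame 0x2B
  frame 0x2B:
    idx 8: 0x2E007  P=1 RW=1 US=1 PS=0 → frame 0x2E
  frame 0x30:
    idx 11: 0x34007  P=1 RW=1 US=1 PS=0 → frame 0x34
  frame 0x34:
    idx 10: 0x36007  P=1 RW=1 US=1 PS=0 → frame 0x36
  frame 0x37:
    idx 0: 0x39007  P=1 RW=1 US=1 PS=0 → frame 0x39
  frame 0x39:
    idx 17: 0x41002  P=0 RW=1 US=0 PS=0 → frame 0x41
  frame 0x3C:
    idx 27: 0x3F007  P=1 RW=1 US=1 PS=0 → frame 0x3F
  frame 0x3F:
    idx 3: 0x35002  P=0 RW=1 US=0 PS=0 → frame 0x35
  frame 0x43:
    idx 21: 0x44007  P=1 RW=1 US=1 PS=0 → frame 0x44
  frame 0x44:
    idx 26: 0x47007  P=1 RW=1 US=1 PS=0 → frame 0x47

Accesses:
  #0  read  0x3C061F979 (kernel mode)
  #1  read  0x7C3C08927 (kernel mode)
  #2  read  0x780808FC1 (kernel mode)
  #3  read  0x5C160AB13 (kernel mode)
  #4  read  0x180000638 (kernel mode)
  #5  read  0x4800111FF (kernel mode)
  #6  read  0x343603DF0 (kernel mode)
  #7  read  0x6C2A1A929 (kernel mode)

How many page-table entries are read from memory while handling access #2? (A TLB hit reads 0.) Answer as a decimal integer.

Walk each access:
#0 VA=0x3C061F979 (r,kernel):
  L0 @0x1B[15] → 0x1C007  P=1,RW=1,US=1,PS=0
  L1 @0x1C[3] → 0x20007  P=1,RW=1,US=1,PS=0
  L2 @0x20[31] → 0x21007  P=1,RW=1,US=1,PS=0
  ✓ 0x21979  — 3 lookups
#1 VA=0x7C3C08927 (r,kernel):
  L0 @0x1B[31] → 0x23007  P=1,RW=1,US=1,PS=0
  L1 @0x23[30] → 0x25007  P=1,RW=1,US=1,PS=0
  L2 @0x25[8] → 0x27007  P=1,RW=1,US=1,PS=0
  ✓ 0x27927  — 3 lookups
#2 VA=0x780808FC1 (r,kernel):
  L0 @0x1B[30] → 0x29007  P=1,RW=1,US=1,PS=0
  L1 @0x29[4] → 0x2B007  P=1,RW=1,US=1,PS=0
  L2 @0x2B[8] → 0x2E007  P=1,RW=1,US=1,PS=0
  ✓ 0x2EFC1  — 3 lookups
#3 VA=0x5C160AB13 (r,kernel):
  L0 @0x1B[23] → 0x30007  P=1,RW=1,US=1,PS=0
  L1 @0x30[11] → 0x34007  P=1,RW=1,US=1,PS=0
  L2 @0x34[10] → 0x36007  P=1,RW=1,US=1,PS=0
  ✓ 0x36B13  — 3 lookups
#4 VA=0x180000638 (r,kernel):
  L0 @0x1B[6] → 0x10002  P=0,RW=1,US=0,PS=0
  ⇒ fault: PAGE_NOT_PRESENT  — 1 lookups
#5 VA=0x4800111FF (r,kernel):
  L0 @0x1B[18] → 0x37007  P=1,RW=1,US=1,PS=0
  L1 @0x37[0] → 0x39007  P=1,RW=1,US=1,PS=0
  L2 @0x39[17] → 0x41002  P=0,RW=1,US=0,PS=0
  ⇒ fault: PAGE_NOT_PRESENT  — 3 lookups
#6 VA=0x343603DF0 (r,kernel):
  L0 @0x1B[13] → 0x3C007  P=1,RW=1,US=1,PS=0
  L1 @0x3C[27] → 0x3F007  P=1,RW=1,US=1,PS=0
  L2 @0x3F[3] → 0x35002  P=0,RW=1,US=0,PS=0
  ⇒ fault: PAGE_NOT_PRESENT  — 3 lookups
#7 VA=0x6C2A1A929 (r,kernel):
  L0 @0x1B[27] → 0x43007  P=1,RW=1,US=1,PS=0
  L1 @0x43[21] → 0x44007  P=1,RW=1,US=1,PS=0
  L2 @0x44[26] → 0x47007  P=1,RW=1,US=1,PS=0
  ✓ 0x47929  — 3 lookups

Entries read for #2: 3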